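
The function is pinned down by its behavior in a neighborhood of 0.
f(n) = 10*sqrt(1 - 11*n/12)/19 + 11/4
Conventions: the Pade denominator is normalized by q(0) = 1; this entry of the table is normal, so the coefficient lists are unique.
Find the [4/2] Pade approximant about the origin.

Taylor coefficients needed (expand at 0): a_0 = 249/76, a_1 = -55/228, a_2 = -605/10944, a_3 = -6655/262656, a_4 = -366025/25214976, a_5 = -5636785/605159424, a_6 = -62004635/9682550784.
Write the denominator as Q(n) = 1 + q1*n + q2*n^2. Requiring Q*f - P = O(n^7) with deg P <= 4 kills the coefficients of n^5..n^6 in Q*f:
  n^5: a_5 + q1*a_4 + q2*a_3 = 0, i.e. -5636785/605159424 + (-366025/25214976)*q1 + (-6655/262656)*q2 = 0.
  n^6: a_6 + q1*a_5 + q2*a_4 = 0, i.e. -62004635/9682550784 + (-5636785/605159424)*q1 + (-366025/25214976)*q2 = 0.
Solving this linear system: q1 = -77/72, q2 = 847/3456.
The numerator is Q*f truncated at degree 4: P0 = a_0 = 249/76; P1 = a_1 + q1*a_0 = -2277/608; P2 = a_2 + q1*a_1 + q2*a_0 = 264143/262656; P3 = a_3 + q1*a_2 + q2*a_1 = -6655/262656; P4 = a_4 + q1*a_3 + q2*a_2 = -73205/75644928.

The Pade approximant has numerator coefficients [249/76, -2277/608, 264143/262656, -6655/262656, -73205/75644928]; denominator coefficients [1, -77/72, 847/3456].


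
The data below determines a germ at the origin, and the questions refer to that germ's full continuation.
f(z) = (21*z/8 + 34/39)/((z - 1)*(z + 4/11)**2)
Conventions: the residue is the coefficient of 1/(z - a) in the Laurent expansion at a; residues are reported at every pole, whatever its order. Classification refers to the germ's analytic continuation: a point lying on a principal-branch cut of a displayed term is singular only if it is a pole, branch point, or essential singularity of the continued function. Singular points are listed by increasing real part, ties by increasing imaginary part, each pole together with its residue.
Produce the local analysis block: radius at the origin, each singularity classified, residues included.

Radius of convergence at 0: 4/11.
At -4/11: a pole of order 2; residue -132011/70200.
At 1: a pole of order 1; residue 132011/70200.

Denominator factor (z - 1): pole of order 1 at 1, modulus 1.
Denominator factor (z + 4/11)^2: pole of order 2 at -4/11, modulus 4/11.
The radius of convergence is the smallest modulus among the singular points: 4/11.
At the order-2 pole -4/11 set g(z) = (z - (-4/11))^2*f(z) = (21*z/8 + 34/39)/(z - 1).
Order-2 pole: residue = g'(a); g'(-4/11) = -132011/70200, so the residue is -132011/70200.
At the order-1 pole 1 set g(z) = (z - (1))*f(z) = (21*z/8 + 34/39)/(z + 4/11)**2.
Simple pole: residue = g(a) at a = 1, which is 132011/70200.
List the singular points by increasing real part (a conjugate pair: the negative imaginary part first).


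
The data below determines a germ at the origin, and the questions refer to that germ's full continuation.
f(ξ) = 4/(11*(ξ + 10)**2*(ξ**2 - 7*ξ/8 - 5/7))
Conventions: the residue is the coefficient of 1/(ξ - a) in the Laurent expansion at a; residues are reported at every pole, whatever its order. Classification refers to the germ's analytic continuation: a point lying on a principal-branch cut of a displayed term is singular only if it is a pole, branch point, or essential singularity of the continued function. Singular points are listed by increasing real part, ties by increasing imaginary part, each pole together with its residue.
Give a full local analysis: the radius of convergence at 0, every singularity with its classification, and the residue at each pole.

Denominator factor (ξ + 10)^2: pole of order 2 at -10, modulus 10.
Denominator factor (ξ**2 - 7*ξ/8 - 5/7): discriminant 1623/448, real irrational roots 7/16 + (1/112)*sqrt(11361) and 7/16 - (1/112)*sqrt(11361); poles of order 1, moduli 7/16 + (1/112)*sqrt(11361) and -7/16 + (1/112)*sqrt(11361).
The radius of convergence is the smallest modulus among the singular points: -7/16 + (1/112)*sqrt(11361).
At the order-2 pole -10 set g(ξ) = (ξ - (-10))^2*f(ξ) = 4/(11*(ξ**2 - 7*ξ/8 - 5/7)).
Order-2 pole: residue = g'(a); g'(-10) = 65464/100656875, so the residue is 65464/100656875.
The factor ξ**2 - 7*ξ/8 - 5/7 splits as (ξ - a)(ξ - a') with a = 7/16 - (1/112)*sqrt(11361), a' = 7/16 + (1/112)*sqrt(11361). At the order-1 pole a set g(ξ) = (ξ - a)*f(ξ) = [4/(11*(ξ + 10)**2)] / (ξ - a').
Simple pole: residue = g(a) at a = 7/16 - (1/112)*sqrt(11361), which is -32732/100656875 - (2755844/163366108125)*sqrt(11361).
The factor ξ**2 - 7*ξ/8 - 5/7 splits as (ξ - a)(ξ - a') with a = 7/16 + (1/112)*sqrt(11361), a' = 7/16 - (1/112)*sqrt(11361). At the order-1 pole a set g(ξ) = (ξ - a)*f(ξ) = [4/(11*(ξ + 10)**2)] / (ξ - a').
Simple pole: residue = g(a) at a = 7/16 + (1/112)*sqrt(11361), which is -32732/100656875 + (2755844/163366108125)*sqrt(11361).
List the singular points by increasing real part (a conjugate pair: the negative imaginary part first).

Radius of convergence at 0: -7/16 + (1/112)*sqrt(11361).
At -10: a pole of order 2; residue 65464/100656875.
At 7/16 - (1/112)*sqrt(11361): a pole of order 1; residue -32732/100656875 - (2755844/163366108125)*sqrt(11361).
At 7/16 + (1/112)*sqrt(11361): a pole of order 1; residue -32732/100656875 + (2755844/163366108125)*sqrt(11361).


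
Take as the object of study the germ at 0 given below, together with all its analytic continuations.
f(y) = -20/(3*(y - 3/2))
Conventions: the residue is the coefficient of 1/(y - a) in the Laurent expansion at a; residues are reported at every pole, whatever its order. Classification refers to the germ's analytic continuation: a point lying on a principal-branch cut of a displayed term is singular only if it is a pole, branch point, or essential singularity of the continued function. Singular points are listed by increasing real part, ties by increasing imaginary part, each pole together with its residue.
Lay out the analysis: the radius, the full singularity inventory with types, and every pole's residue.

Denominator factor (y - 3/2): pole of order 1 at 3/2, modulus 3/2.
The radius of convergence is the smallest modulus among the singular points: 3/2.
At the order-1 pole 3/2 set g(y) = (y - (3/2))*f(y) = -20/3.
Simple pole: residue = g(a) at a = 3/2, which is -20/3.

Radius of convergence at 0: 3/2.
At 3/2: a pole of order 1; residue -20/3.


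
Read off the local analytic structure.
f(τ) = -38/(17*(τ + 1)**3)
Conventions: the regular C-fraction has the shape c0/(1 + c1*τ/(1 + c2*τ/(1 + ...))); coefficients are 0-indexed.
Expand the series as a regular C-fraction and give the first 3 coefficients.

The regular C-fraction coefficients are [-38/17, 3, -1].

Taylor coefficients (expand at 0): a_0 = -38/17, a_1 = 114/17, a_2 = -228/17.
c0 = a_0 = -38/17. Peel one level at a time: if S = 1 + c*τ/S' with S'(0) = 1, then c is the τ-coefficient of S and S' = c*τ/(S - 1).
S_1 = c0/f = 1 + (3)*τ + (3)*τ^2 + ...; c1 = 3.
S_2 = c1*τ/(S_1 - 1) = 1 + (-1)*τ + ...; c2 = -1.


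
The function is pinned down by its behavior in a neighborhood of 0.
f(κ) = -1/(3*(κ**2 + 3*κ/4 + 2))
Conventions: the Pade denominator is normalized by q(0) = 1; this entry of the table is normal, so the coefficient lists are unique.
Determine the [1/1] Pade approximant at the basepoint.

The Pade approximant has numerator coefficients [-1/6, 2/9]; denominator coefficients [1, -23/24].

Taylor coefficients needed (expand at 0): a_0 = -1/6, a_1 = 1/16, a_2 = 23/384.
Write the denominator as Q(κ) = 1 + q1*κ. Requiring Q*f - P = O(κ^3) with deg P <= 1 kills the coefficients of κ^2..κ^2 in Q*f:
  κ^2: a_2 + q1*a_1 = 0, i.e. 23/384 + (1/16)*q1 = 0.
Solving this linear system: q1 = -23/24.
The numerator is Q*f truncated at degree 1: P0 = a_0 = -1/6; P1 = a_1 + q1*a_0 = 2/9.


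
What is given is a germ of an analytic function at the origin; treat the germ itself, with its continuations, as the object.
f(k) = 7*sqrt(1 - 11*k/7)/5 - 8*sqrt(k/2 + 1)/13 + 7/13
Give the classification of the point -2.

The term (-8/13)*sqrt(1 - k/(-2)) has argument 1 - -2/(-2) = 0 at -2: a square-root (algebraic, two-sheeted) branch point; the remaining terms are analytic or single-valued there.

The point is an algebraic (square-root) branch point.


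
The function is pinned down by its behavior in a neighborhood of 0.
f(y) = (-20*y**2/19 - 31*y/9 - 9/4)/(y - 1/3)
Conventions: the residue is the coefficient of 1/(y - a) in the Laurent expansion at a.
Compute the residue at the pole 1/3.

At the order-1 pole 1/3 set g(y) = (y - (1/3))*f(y) = -20*y**2/19 - 31*y/9 - 9/4.
Simple pole: residue = g(a) at a = 1/3, which is -7213/2052.

The residue is -7213/2052.


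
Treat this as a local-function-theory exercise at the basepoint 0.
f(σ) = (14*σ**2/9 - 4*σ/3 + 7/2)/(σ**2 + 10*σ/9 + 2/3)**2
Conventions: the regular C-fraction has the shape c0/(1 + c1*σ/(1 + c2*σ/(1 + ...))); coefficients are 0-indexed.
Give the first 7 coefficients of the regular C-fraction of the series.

Taylor coefficients (expand at 0): a_0 = 63/8, a_1 = -117/4, a_2 = 111/2, a_3 = -443/8, a_4 = -725/96, a_5 = 9607/72, a_6 = -53813/216.
c0 = a_0 = 63/8. Peel one level at a time: if S = 1 + c*σ/S' with S'(0) = 1, then c is the σ-coefficient of S and S' = c*σ/(S - 1).
S_1 = c0/f = 1 + (26/7)*σ + (992/147)*σ^2 + ...; c1 = 26/7.
S_2 = c1*σ/(S_1 - 1) = 1 + (-496/273)*σ + (577/338)*σ^2 + ...; c2 = -496/273.
S_3 = c2*σ/(S_2 - 1) = 1 + (12117/12896)*σ + (537705/984064)*σ^2 + ...; c3 = 12117/12896.
S_4 = c3*σ/(S_3 - 1) = 1 + (-332865/572384)*σ + (1680705/5326864)*σ^2 + ...; c4 = -332865/572384.
S_5 = c4*σ/(S_4 - 1) = 1 + (178126/328313)*σ + (688231/1942566)*σ^2 + ...; c5 = 178126/328313.
S_6 = c5*σ/(S_5 - 1) = 1 + (-12809977/19616844)*σ + ...; c6 = -12809977/19616844.

The regular C-fraction coefficients are [63/8, 26/7, -496/273, 12117/12896, -332865/572384, 178126/328313, -12809977/19616844].


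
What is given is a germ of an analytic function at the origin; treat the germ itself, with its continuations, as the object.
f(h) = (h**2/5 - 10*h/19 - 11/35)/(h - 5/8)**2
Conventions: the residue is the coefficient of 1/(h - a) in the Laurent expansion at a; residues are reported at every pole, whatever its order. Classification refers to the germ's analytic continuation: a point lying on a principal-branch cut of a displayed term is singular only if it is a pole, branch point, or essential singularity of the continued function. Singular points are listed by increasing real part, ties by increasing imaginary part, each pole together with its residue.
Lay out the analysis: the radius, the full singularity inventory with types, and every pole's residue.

Denominator factor (h - 5/8)^2: pole of order 2 at 5/8, modulus 5/8.
The radius of convergence is the smallest modulus among the singular points: 5/8.
At the order-2 pole 5/8 set g(h) = (h - (5/8))^2*f(h) = h**2/5 - 10*h/19 - 11/35.
Order-2 pole: residue = g'(a); g'(5/8) = -21/76, so the residue is -21/76.

Radius of convergence at 0: 5/8.
At 5/8: a pole of order 2; residue -21/76.


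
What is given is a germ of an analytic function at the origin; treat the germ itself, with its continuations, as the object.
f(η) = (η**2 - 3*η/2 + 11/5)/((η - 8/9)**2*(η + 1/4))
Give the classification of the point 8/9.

The denominator factor η - 8/9 vanishes at 8/9 and appears to the power 2; the numerator there equals 671/405, nonzero, and no other factor vanishes.
Hence a pole whose order is the multiplicity, 2.

The point is a pole of order 2.


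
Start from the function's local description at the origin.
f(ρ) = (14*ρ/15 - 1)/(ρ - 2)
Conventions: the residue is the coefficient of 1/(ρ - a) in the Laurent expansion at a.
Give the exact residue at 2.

At the order-1 pole 2 set g(ρ) = (ρ - (2))*f(ρ) = 14*ρ/15 - 1.
Simple pole: residue = g(a) at a = 2, which is 13/15.

The residue is 13/15.


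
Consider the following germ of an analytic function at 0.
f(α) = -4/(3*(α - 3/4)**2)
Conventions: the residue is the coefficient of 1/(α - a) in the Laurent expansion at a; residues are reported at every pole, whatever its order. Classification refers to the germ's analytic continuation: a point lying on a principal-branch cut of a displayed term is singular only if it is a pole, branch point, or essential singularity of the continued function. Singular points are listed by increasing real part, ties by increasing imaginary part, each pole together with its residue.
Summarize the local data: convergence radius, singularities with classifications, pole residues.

Denominator factor (α - 3/4)^2: pole of order 2 at 3/4, modulus 3/4.
The radius of convergence is the smallest modulus among the singular points: 3/4.
At the order-2 pole 3/4 set g(α) = (α - (3/4))^2*f(α) = -4/3.
Order-2 pole: residue = g'(a); g'(3/4) = 0, so the residue is 0.

Radius of convergence at 0: 3/4.
At 3/4: a pole of order 2; residue 0.


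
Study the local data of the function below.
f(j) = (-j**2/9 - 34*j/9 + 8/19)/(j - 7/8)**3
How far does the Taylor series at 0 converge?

Denominator factor (j - 7/8)^3: pole of order 3 at 7/8, modulus 7/8.
The radius of convergence is the smallest modulus among the singular points: 7/8.

The radius of convergence is 7/8.


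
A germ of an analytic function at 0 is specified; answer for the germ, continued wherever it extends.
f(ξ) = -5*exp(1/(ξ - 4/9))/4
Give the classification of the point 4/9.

The exponent 1/(ξ - (4/9)) has a pole at 4/9, so exp(1/(ξ - (4/9))) takes every nonzero value near it: an essential singularity (not a pole of any order).

The point is an essential singularity.


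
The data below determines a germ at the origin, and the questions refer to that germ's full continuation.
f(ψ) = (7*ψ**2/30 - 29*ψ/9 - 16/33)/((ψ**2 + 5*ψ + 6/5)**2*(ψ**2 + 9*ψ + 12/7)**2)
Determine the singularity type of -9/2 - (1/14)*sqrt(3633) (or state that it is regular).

The point is a pole of order 2.

The denominator factor ψ**2 + 9*ψ + 12/7 vanishes at -9/2 - (1/14)*sqrt(3633) and appears to the power 2; the numerator there equals 15223/660 + (479/1260)*sqrt(3633), nonzero, and no other factor vanishes.
Hence a pole whose order is the multiplicity, 2.


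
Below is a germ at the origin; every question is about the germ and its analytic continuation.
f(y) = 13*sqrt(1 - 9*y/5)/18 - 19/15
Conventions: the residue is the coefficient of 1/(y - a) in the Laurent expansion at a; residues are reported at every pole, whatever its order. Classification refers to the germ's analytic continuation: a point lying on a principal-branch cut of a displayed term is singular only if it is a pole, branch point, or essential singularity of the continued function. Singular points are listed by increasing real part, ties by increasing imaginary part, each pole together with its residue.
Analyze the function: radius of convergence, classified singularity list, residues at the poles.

Branch term (13/18)*sqrt(1 - y/(5/9)): its argument vanishes at y = 5/9, a square-root branch point, modulus 5/9.
The radius of convergence is the smallest modulus among the singular points: 5/9.

Radius of convergence at 0: 5/9.
At 5/9: an algebraic (square-root) branch point.


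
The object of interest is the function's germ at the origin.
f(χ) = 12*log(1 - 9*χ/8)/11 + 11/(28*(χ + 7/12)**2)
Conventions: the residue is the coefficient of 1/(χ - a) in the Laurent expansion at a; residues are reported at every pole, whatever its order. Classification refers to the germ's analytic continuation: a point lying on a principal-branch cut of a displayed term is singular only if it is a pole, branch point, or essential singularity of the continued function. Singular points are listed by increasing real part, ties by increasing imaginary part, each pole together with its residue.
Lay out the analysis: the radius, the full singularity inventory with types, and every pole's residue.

Radius of convergence at 0: 7/12.
At -7/12: a pole of order 2; residue 0.
At 8/9: a logarithmic branch point.

Denominator factor (χ + 7/12)^2: pole of order 2 at -7/12, modulus 7/12.
Branch term (12/11)*log(1 - χ/(8/9)): its argument vanishes at χ = 8/9, a logarithmic branch point, modulus 8/9.
The radius of convergence is the smallest modulus among the singular points: 7/12.
The branch term is analytic at -7/12 and contributes nothing to the residue; only the rational part matters.
At the order-2 pole -7/12 set g(χ) = (χ - (-7/12))^2*(rational part) = 11/28.
Order-2 pole: residue = g'(a); g'(-7/12) = 0, so the residue is 0.
List the singular points by increasing real part (a conjugate pair: the negative imaginary part first).


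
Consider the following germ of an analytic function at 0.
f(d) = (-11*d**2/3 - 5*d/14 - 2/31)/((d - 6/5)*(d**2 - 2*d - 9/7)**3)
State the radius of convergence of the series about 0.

The radius of convergence is -1 + (4/7)*sqrt(7).

Denominator factor (d**2 - 2*d - 9/7)^3: discriminant 64/7, real irrational roots 1 + (4/7)*sqrt(7) and 1 - (4/7)*sqrt(7); poles of order 3, moduli 1 + (4/7)*sqrt(7) and -1 + (4/7)*sqrt(7).
Denominator factor (d - 6/5): pole of order 1 at 6/5, modulus 6/5.
The radius of convergence is the smallest modulus among the singular points: -1 + (4/7)*sqrt(7).


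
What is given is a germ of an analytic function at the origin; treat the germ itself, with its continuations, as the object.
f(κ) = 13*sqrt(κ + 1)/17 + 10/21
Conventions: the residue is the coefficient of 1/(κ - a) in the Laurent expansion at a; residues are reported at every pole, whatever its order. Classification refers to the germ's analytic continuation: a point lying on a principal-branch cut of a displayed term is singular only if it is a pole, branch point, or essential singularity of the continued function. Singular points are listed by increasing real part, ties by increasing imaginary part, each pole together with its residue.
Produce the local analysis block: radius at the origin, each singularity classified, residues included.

Branch term (13/17)*sqrt(1 - κ/(-1)): its argument vanishes at κ = -1, a square-root branch point, modulus 1.
The radius of convergence is the smallest modulus among the singular points: 1.

Radius of convergence at 0: 1.
At -1: an algebraic (square-root) branch point.


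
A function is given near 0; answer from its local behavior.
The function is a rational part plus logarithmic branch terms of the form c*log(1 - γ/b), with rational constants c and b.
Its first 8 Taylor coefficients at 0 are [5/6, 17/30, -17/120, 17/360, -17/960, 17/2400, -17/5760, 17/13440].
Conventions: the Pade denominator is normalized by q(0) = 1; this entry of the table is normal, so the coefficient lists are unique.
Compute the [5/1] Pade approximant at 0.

The Pade approximant has numerator coefficients [5/6, 329/360, 17/180, -17/1440, 17/8640, -17/57600]; denominator coefficients [1, 5/12].

Taylor coefficients needed (read off): a_0 = 5/6, a_1 = 17/30, a_2 = -17/120, a_3 = 17/360, a_4 = -17/960, a_5 = 17/2400, a_6 = -17/5760.
Write the denominator as Q(γ) = 1 + q1*γ. Requiring Q*f - P = O(γ^7) with deg P <= 5 kills the coefficients of γ^6..γ^6 in Q*f:
  γ^6: a_6 + q1*a_5 = 0, i.e. -17/5760 + (17/2400)*q1 = 0.
Solving this linear system: q1 = 5/12.
The numerator is Q*f truncated at degree 5: P0 = a_0 = 5/6; P1 = a_1 + q1*a_0 = 329/360; P2 = a_2 + q1*a_1 = 17/180; P3 = a_3 + q1*a_2 = -17/1440; P4 = a_4 + q1*a_3 = 17/8640; P5 = a_5 + q1*a_4 = -17/57600.


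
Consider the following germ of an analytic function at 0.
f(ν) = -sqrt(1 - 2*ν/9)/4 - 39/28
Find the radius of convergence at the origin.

Branch term (-1/4)*sqrt(1 - ν/(9/2)): its argument vanishes at ν = 9/2, a square-root branch point, modulus 9/2.
The radius of convergence is the smallest modulus among the singular points: 9/2.

The radius of convergence is 9/2.


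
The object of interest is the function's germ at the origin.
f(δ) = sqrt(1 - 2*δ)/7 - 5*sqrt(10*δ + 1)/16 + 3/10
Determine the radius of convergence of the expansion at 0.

Branch term (-5/16)*sqrt(1 - δ/(-1/10)): its argument vanishes at δ = -1/10, a square-root branch point, modulus 1/10.
Branch term (1/7)*sqrt(1 - δ/(1/2)): its argument vanishes at δ = 1/2, a square-root branch point, modulus 1/2.
The radius of convergence is the smallest modulus among the singular points: 1/10.

The radius of convergence is 1/10.


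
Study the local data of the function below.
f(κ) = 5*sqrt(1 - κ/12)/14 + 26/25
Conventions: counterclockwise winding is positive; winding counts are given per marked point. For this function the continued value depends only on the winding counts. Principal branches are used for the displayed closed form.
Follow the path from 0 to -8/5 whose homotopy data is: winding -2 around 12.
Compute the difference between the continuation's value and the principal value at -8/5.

The rational part is single-valued and drops out of the difference; each branch term changes only by its own monodromy.
(5/14)*sqrt(1 - κ/(12)): winding -2 is even, the square root returns to the same sheet, contribution 0.
Summing the contributions at κ = -8/5 gives 0.

Continued minus principal equals 0.


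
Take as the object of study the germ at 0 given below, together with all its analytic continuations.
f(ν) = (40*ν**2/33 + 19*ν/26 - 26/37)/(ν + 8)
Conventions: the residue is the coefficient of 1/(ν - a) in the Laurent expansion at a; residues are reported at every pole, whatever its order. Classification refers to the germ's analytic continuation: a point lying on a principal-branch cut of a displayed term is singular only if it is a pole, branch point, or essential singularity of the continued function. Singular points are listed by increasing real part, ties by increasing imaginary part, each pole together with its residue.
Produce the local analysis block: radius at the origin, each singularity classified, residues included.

Denominator factor (ν + 8): pole of order 1 at -8, modulus 8.
The radius of convergence is the smallest modulus among the singular points: 8.
At the order-1 pole -8 set g(ν) = (ν - (-8))*f(ν) = 40*ν**2/33 + 19*ν/26 - 26/37.
Simple pole: residue = g(a) at a = -8, which is 1127410/15873.

Radius of convergence at 0: 8.
At -8: a pole of order 1; residue 1127410/15873.


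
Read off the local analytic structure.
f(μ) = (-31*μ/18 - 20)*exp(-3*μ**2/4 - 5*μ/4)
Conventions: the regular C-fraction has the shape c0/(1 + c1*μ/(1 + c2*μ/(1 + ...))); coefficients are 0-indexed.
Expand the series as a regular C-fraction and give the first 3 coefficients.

The regular C-fraction coefficients are [-20, 419/360, -185461/150840].

Taylor coefficients (expand at 0): a_0 = -20, a_1 = 419/18, a_2 = 55/36.
c0 = a_0 = -20. Peel one level at a time: if S = 1 + c*μ/S' with S'(0) = 1, then c is the μ-coefficient of S and S' = c*μ/(S - 1).
S_1 = c0/f = 1 + (419/360)*μ + (185461/129600)*μ^2 + ...; c1 = 419/360.
S_2 = c1*μ/(S_1 - 1) = 1 + (-185461/150840)*μ + ...; c2 = -185461/150840.


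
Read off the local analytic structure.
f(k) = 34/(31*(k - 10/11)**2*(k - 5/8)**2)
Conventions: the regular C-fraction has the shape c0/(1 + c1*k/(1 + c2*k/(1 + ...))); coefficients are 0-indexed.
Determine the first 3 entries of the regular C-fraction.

Taylor coefficients (expand at 0): a_0 = 65824/19375, a_1 = 1777248/96875, a_2 = 6039352/96875.
c0 = a_0 = 65824/19375. Peel one level at a time: if S = 1 + c*k/S' with S'(0) = 1, then c is the k-coefficient of S and S' = c*k/(S - 1).
S_1 = c0/f = 1 + (-27/5)*k + (1081/100)*k^2 + ...; c1 = -27/5.
S_2 = c1*k/(S_1 - 1) = 1 + (1081/540)*k + ...; c2 = 1081/540.

The regular C-fraction coefficients are [65824/19375, -27/5, 1081/540].


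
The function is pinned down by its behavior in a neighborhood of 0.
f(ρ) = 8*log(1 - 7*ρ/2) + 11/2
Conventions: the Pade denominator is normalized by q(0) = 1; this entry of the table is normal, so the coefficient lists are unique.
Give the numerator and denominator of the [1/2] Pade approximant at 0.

The Pade approximant has numerator coefficients [11/2, -9919/258]; denominator coefficients [1, -245/129, -98/129].

Taylor coefficients needed (expand at 0): a_0 = 11/2, a_1 = -28, a_2 = -49, a_3 = -343/3.
Write the denominator as Q(ρ) = 1 + q1*ρ + q2*ρ^2. Requiring Q*f - P = O(ρ^4) with deg P <= 1 kills the coefficients of ρ^2..ρ^3 in Q*f:
  ρ^2: a_2 + q1*a_1 + q2*a_0 = 0, i.e. -49 + (-28)*q1 + (11/2)*q2 = 0.
  ρ^3: a_3 + q1*a_2 + q2*a_1 = 0, i.e. -343/3 + (-49)*q1 + (-28)*q2 = 0.
Solving this linear system: q1 = -245/129, q2 = -98/129.
The numerator is Q*f truncated at degree 1: P0 = a_0 = 11/2; P1 = a_1 + q1*a_0 = -9919/258.


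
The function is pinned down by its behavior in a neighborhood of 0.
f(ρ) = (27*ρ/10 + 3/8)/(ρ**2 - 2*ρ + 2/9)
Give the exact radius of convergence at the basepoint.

Denominator factor (ρ**2 - 2*ρ + 2/9): discriminant 28/9, real irrational roots 1 + (1/3)*sqrt(7) and 1 - (1/3)*sqrt(7); poles of order 1, moduli 1 + (1/3)*sqrt(7) and 1 - (1/3)*sqrt(7).
The radius of convergence is the smallest modulus among the singular points: 1 - (1/3)*sqrt(7).

The radius of convergence is 1 - (1/3)*sqrt(7).


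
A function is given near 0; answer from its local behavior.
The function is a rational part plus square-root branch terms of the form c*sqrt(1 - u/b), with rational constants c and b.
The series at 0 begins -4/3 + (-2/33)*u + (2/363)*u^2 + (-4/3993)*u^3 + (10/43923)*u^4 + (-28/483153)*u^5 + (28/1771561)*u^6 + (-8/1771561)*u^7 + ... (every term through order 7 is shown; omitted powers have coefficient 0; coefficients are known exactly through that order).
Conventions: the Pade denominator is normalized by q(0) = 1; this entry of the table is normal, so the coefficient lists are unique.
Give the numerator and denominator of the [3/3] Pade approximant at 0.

The Pade approximant has numerator coefficients [-4/3, -2/3, -32/363, -10/3993]; denominator coefficients [1, 5/11, 6/121, 1/1331].

Taylor coefficients needed (read off): a_0 = -4/3, a_1 = -2/33, a_2 = 2/363, a_3 = -4/3993, a_4 = 10/43923, a_5 = -28/483153, a_6 = 28/1771561.
Write the denominator as Q(u) = 1 + q1*u + q2*u^2 + q3*u^3. Requiring Q*f - P = O(u^7) with deg P <= 3 kills the coefficients of u^4..u^6 in Q*f:
  u^4: a_4 + q1*a_3 + q2*a_2 + q3*a_1 = 0, i.e. 10/43923 + (-4/3993)*q1 + (2/363)*q2 + (-2/33)*q3 = 0.
  u^5: a_5 + q1*a_4 + q2*a_3 + q3*a_2 = 0, i.e. -28/483153 + (10/43923)*q1 + (-4/3993)*q2 + (2/363)*q3 = 0.
  u^6: a_6 + q1*a_5 + q2*a_4 + q3*a_3 = 0, i.e. 28/1771561 + (-28/483153)*q1 + (10/43923)*q2 + (-4/3993)*q3 = 0.
Solving this linear system: q1 = 5/11, q2 = 6/121, q3 = 1/1331.
The numerator is Q*f truncated at degree 3: P0 = a_0 = -4/3; P1 = a_1 + q1*a_0 = -2/3; P2 = a_2 + q1*a_1 + q2*a_0 = -32/363; P3 = a_3 + q1*a_2 + q2*a_1 + q3*a_0 = -10/3993.


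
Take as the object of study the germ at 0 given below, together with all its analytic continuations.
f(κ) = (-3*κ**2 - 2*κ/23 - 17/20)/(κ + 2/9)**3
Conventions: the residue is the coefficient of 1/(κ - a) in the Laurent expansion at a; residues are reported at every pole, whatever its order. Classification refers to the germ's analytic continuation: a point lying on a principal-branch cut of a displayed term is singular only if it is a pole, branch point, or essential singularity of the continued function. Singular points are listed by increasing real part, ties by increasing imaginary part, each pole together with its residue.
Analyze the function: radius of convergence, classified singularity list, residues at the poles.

Radius of convergence at 0: 2/9.
At -2/9: a pole of order 3; residue -3.

Denominator factor (κ + 2/9)^3: pole of order 3 at -2/9, modulus 2/9.
The radius of convergence is the smallest modulus among the singular points: 2/9.
At the order-3 pole -2/9 set g(κ) = (κ - (-2/9))^3*f(κ) = -3*κ**2 - 2*κ/23 - 17/20.
Order-3 pole: residue = g''(a)/2; g''(-2/9) = -6, so the residue is -3.


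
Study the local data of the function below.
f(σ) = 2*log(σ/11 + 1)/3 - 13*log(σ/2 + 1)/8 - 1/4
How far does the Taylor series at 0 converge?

The radius of convergence is 2.

Branch term (-13/8)*log(1 - σ/(-2)): its argument vanishes at σ = -2, a logarithmic branch point, modulus 2.
Branch term (2/3)*log(1 - σ/(-11)): its argument vanishes at σ = -11, a logarithmic branch point, modulus 11.
The radius of convergence is the smallest modulus among the singular points: 2.


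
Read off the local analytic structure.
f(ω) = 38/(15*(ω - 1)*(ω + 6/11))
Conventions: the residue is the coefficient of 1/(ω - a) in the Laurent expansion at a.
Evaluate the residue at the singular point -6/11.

At the order-1 pole -6/11 set g(ω) = (ω - (-6/11))*f(ω) = 38/(15*(ω - 1)).
Simple pole: residue = g(a) at a = -6/11, which is -418/255.

The residue is -418/255.


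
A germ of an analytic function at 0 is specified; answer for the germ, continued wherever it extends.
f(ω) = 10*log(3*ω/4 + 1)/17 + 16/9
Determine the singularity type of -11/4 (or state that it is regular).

The point is a regular point.

There is no denominator, hence no pole anywhere.
Branch term log(1 - ω/(-4/3)): argument at -11/4 is -17/16, nonzero, so -11/4 is not its branch point (a point on a principal cut is still regular for the continued germ).
So the germ continues analytically to -11/4.


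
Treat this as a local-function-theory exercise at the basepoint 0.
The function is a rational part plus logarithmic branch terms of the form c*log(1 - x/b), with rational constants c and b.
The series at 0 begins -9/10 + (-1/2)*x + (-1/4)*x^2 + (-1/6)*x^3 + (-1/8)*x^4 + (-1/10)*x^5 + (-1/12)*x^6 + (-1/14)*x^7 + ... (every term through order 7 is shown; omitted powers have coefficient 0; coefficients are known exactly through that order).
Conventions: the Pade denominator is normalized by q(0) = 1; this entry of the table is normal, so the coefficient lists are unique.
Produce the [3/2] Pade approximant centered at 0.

Taylor coefficients needed (read off): a_0 = -9/10, a_1 = -1/2, a_2 = -1/4, a_3 = -1/6, a_4 = -1/8, a_5 = -1/10.
Write the denominator as Q(x) = 1 + q1*x + q2*x^2. Requiring Q*f - P = O(x^6) with deg P <= 3 kills the coefficients of x^4..x^5 in Q*f:
  x^4: a_4 + q1*a_3 + q2*a_2 = 0, i.e. -1/8 + (-1/6)*q1 + (-1/4)*q2 = 0.
  x^5: a_5 + q1*a_4 + q2*a_3 = 0, i.e. -1/10 + (-1/8)*q1 + (-1/6)*q2 = 0.
Solving this linear system: q1 = -6/5, q2 = 3/10.
The numerator is Q*f truncated at degree 3: P0 = a_0 = -9/10; P1 = a_1 + q1*a_0 = 29/50; P2 = a_2 + q1*a_1 + q2*a_0 = 2/25; P3 = a_3 + q1*a_2 + q2*a_1 = -1/60.

The Pade approximant has numerator coefficients [-9/10, 29/50, 2/25, -1/60]; denominator coefficients [1, -6/5, 3/10].


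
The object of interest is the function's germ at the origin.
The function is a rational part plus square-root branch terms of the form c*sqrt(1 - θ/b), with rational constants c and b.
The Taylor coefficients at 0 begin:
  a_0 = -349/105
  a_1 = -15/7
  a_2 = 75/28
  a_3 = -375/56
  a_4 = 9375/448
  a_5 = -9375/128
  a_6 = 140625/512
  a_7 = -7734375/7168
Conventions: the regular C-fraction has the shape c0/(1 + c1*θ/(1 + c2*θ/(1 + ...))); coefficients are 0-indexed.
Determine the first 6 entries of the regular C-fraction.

The regular C-fraction coefficients are [-349/105, -225/349, 2645/1396, 1745/2116, 3545/2116, 2645/2836].

Taylor coefficients (read off): a_0 = -349/105, a_1 = -15/7, a_2 = 75/28, a_3 = -375/56, a_4 = 9375/448, a_5 = -9375/128.
c0 = a_0 = -349/105. Peel one level at a time: if S = 1 + c*θ/S' with S'(0) = 1, then c is the θ-coefficient of S and S' = c*θ/(S - 1).
S_1 = c0/f = 1 + (-225/349)*θ + (595125/487204)*θ^2 + ...; c1 = -225/349.
S_2 = c1*θ/(S_1 - 1) = 1 + (2645/1396)*θ + (-25/16)*θ^2 + ...; c2 = 2645/1396.
S_3 = c2*θ/(S_2 - 1) = 1 + (1745/2116)*θ + (-6186025/4477456)*θ^2 + ...; c3 = 1745/2116.
S_4 = c3*θ/(S_3 - 1) = 1 + (3545/2116)*θ + (-25/16)*θ^2 + ...; c4 = 3545/2116.
S_5 = c4*θ/(S_4 - 1) = 1 + (2645/2836)*θ + ...; c5 = 2645/2836.


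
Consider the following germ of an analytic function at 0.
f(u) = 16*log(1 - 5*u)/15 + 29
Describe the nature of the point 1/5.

The point is a logarithmic branch point.

The term (16/15)*log(1 - u/(1/5)) has argument 1 - 1/5/(1/5) = 0 at 1/5: a logarithmic (infinitely-sheeted) branch point; the remaining terms are analytic or single-valued there.


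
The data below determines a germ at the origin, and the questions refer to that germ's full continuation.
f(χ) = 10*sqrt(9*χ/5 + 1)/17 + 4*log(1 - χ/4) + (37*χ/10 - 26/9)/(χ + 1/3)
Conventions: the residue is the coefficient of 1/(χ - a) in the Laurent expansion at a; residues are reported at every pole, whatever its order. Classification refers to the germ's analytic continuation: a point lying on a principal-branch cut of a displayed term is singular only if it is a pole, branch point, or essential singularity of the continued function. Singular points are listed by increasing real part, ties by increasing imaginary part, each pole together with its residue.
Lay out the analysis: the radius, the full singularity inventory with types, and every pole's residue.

Radius of convergence at 0: 1/3.
At -5/9: an algebraic (square-root) branch point.
At -1/3: a pole of order 1; residue -371/90.
At 4: a logarithmic branch point.

Denominator factor (χ + 1/3): pole of order 1 at -1/3, modulus 1/3.
Branch term (10/17)*sqrt(1 - χ/(-5/9)): its argument vanishes at χ = -5/9, a square-root branch point, modulus 5/9.
Branch term (4)*log(1 - χ/(4)): its argument vanishes at χ = 4, a logarithmic branch point, modulus 4.
The radius of convergence is the smallest modulus among the singular points: 1/3.
The branch terms are analytic at -1/3 and contribute nothing to the residue; only the rational part matters.
At the order-1 pole -1/3 set g(χ) = (χ - (-1/3))*(rational part) = 37*χ/10 - 26/9.
Simple pole: residue = g(a) at a = -1/3, which is -371/90.
List the singular points by increasing real part (a conjugate pair: the negative imaginary part first).


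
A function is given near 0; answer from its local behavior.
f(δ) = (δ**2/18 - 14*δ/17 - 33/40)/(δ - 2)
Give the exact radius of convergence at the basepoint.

Denominator factor (δ - 2): pole of order 1 at 2, modulus 2.
The radius of convergence is the smallest modulus among the singular points: 2.

The radius of convergence is 2.


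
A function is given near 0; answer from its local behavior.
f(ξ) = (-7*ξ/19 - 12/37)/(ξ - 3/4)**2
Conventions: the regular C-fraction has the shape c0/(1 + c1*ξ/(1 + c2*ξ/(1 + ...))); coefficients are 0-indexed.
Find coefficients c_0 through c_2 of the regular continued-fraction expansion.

Taylor coefficients (expand at 0): a_0 = -64/111, a_1 = -4624/2109, a_2 = -91520/18981.
c0 = a_0 = -64/111. Peel one level at a time: if S = 1 + c*ξ/S' with S'(0) = 1, then c is the ξ-coefficient of S and S' = c*ξ/(S - 1).
S_1 = c0/f = 1 + (-289/76)*ξ + (316969/51984)*ξ^2 + ...; c1 = -289/76.
S_2 = c1*ξ/(S_1 - 1) = 1 + (316969/197676)*ξ + ...; c2 = 316969/197676.

The regular C-fraction coefficients are [-64/111, -289/76, 316969/197676].


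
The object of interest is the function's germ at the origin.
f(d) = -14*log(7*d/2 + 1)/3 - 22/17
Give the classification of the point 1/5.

The point is a regular point.

There is no denominator, hence no pole anywhere.
Branch term log(1 - d/(-2/7)): argument at 1/5 is 17/10, nonzero, so 1/5 is not its branch point (a point on a principal cut is still regular for the continued germ).
So the germ continues analytically to 1/5.


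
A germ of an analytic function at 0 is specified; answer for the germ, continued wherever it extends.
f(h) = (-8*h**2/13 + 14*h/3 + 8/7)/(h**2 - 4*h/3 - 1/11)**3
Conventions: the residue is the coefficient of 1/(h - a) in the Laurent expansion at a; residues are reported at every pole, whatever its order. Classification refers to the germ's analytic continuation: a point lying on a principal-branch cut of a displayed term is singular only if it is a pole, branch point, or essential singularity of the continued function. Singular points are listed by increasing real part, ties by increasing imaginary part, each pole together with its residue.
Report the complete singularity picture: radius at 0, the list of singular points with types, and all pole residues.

Radius of convergence at 0: -2/3 + (1/33)*sqrt(583).
At 2/3 - (1/33)*sqrt(583): a pole of order 3; residue -(8208189/54191228)*sqrt(583).
At 2/3 + (1/33)*sqrt(583): a pole of order 3; residue (8208189/54191228)*sqrt(583).


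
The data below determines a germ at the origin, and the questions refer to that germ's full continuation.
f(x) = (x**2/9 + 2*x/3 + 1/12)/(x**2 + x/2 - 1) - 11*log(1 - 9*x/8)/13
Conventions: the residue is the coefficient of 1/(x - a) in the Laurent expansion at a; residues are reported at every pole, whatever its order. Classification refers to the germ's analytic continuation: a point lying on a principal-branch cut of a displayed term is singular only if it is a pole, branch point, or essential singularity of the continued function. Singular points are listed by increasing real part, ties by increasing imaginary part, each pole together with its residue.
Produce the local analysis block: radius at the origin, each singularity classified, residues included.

Denominator factor (x**2 + x/2 - 1): discriminant 17/4, real irrational roots -1/4 + (1/4)*sqrt(17) and -1/4 - (1/4)*sqrt(17); poles of order 1, moduli -1/4 + (1/4)*sqrt(17) and 1/4 + (1/4)*sqrt(17).
Branch term (-11/13)*log(1 - x/(8/9)): its argument vanishes at x = 8/9, a logarithmic branch point, modulus 8/9.
The radius of convergence is the smallest modulus among the singular points: -1/4 + (1/4)*sqrt(17).
The branch term is analytic at -1/4 - (1/4)*sqrt(17) and contributes nothing to the residue; only the rational part matters.
The factor x**2 + x/2 - 1 splits as (x - a)(x - a') with a = -1/4 - (1/4)*sqrt(17), a' = -1/4 + (1/4)*sqrt(17). At the order-1 pole a set g(x) = (x - a)*(rational part) = [x**2/9 + 2*x/3 + 1/12] / (x - a').
Simple pole: residue = g(a) at a = -1/4 - (1/4)*sqrt(17), which is 11/36 - (1/204)*sqrt(17).
The branch term is analytic at -1/4 + (1/4)*sqrt(17) and contributes nothing to the residue; only the rational part matters.
The factor x**2 + x/2 - 1 splits as (x - a)(x - a') with a = -1/4 + (1/4)*sqrt(17), a' = -1/4 - (1/4)*sqrt(17). At the order-1 pole a set g(x) = (x - a)*(rational part) = [x**2/9 + 2*x/3 + 1/12] / (x - a').
Simple pole: residue = g(a) at a = -1/4 + (1/4)*sqrt(17), which is 11/36 + (1/204)*sqrt(17).
List the singular points by increasing real part (a conjugate pair: the negative imaginary part first).

Radius of convergence at 0: -1/4 + (1/4)*sqrt(17).
At -1/4 - (1/4)*sqrt(17): a pole of order 1; residue 11/36 - (1/204)*sqrt(17).
At -1/4 + (1/4)*sqrt(17): a pole of order 1; residue 11/36 + (1/204)*sqrt(17).
At 8/9: a logarithmic branch point.


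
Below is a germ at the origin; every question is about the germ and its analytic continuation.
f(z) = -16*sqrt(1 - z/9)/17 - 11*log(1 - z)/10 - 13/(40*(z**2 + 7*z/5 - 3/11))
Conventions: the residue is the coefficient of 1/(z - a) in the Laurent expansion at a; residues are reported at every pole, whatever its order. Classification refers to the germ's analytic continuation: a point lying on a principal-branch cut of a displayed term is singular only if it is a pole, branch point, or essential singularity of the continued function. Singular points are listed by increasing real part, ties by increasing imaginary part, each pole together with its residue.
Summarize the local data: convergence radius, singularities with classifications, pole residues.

Denominator factor (z**2 + 7*z/5 - 3/11): discriminant 839/275, real irrational roots -7/10 + (1/110)*sqrt(9229) and -7/10 - (1/110)*sqrt(9229); poles of order 1, moduli -7/10 + (1/110)*sqrt(9229) and 7/10 + (1/110)*sqrt(9229).
Branch term (-11/10)*log(1 - z/(1)): its argument vanishes at z = 1, a logarithmic branch point, modulus 1.
Branch term (-16/17)*sqrt(1 - z/(9)): its argument vanishes at z = 9, a square-root branch point, modulus 9.
The radius of convergence is the smallest modulus among the singular points: -7/10 + (1/110)*sqrt(9229).
The branch terms are analytic at -7/10 - (1/110)*sqrt(9229) and contribute nothing to the residue; only the rational part matters.
The factor z**2 + 7*z/5 - 3/11 splits as (z - a)(z - a') with a = -7/10 - (1/110)*sqrt(9229), a' = -7/10 + (1/110)*sqrt(9229). At the order-1 pole a set g(z) = (z - a)*(rational part) = [-13/40] / (z - a').
Simple pole: residue = g(a) at a = -7/10 - (1/110)*sqrt(9229), which is (13/6712)*sqrt(9229).
The branch terms are analytic at -7/10 + (1/110)*sqrt(9229) and contribute nothing to the residue; only the rational part matters.
The factor z**2 + 7*z/5 - 3/11 splits as (z - a)(z - a') with a = -7/10 + (1/110)*sqrt(9229), a' = -7/10 - (1/110)*sqrt(9229). At the order-1 pole a set g(z) = (z - a)*(rational part) = [-13/40] / (z - a').
Simple pole: residue = g(a) at a = -7/10 + (1/110)*sqrt(9229), which is -(13/6712)*sqrt(9229).
List the singular points by increasing real part (a conjugate pair: the negative imaginary part first).

Radius of convergence at 0: -7/10 + (1/110)*sqrt(9229).
At -7/10 - (1/110)*sqrt(9229): a pole of order 1; residue (13/6712)*sqrt(9229).
At -7/10 + (1/110)*sqrt(9229): a pole of order 1; residue -(13/6712)*sqrt(9229).
At 1: a logarithmic branch point.
At 9: an algebraic (square-root) branch point.
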